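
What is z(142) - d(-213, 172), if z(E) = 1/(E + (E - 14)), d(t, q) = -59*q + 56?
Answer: 2724841/270 ≈ 10092.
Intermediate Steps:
d(t, q) = 56 - 59*q
z(E) = 1/(-14 + 2*E) (z(E) = 1/(E + (-14 + E)) = 1/(-14 + 2*E))
z(142) - d(-213, 172) = 1/(2*(-7 + 142)) - (56 - 59*172) = (½)/135 - (56 - 10148) = (½)*(1/135) - 1*(-10092) = 1/270 + 10092 = 2724841/270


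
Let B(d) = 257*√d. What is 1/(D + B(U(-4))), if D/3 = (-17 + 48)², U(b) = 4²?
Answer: 1/3911 ≈ 0.00025569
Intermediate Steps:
U(b) = 16
D = 2883 (D = 3*(-17 + 48)² = 3*31² = 3*961 = 2883)
1/(D + B(U(-4))) = 1/(2883 + 257*√16) = 1/(2883 + 257*4) = 1/(2883 + 1028) = 1/3911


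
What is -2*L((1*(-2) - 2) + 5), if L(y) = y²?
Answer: -2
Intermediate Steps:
-2*L((1*(-2) - 2) + 5) = -2*((1*(-2) - 2) + 5)² = -2*((-2 - 2) + 5)² = -2*(-4 + 5)² = -2*1² = -2*1 = -2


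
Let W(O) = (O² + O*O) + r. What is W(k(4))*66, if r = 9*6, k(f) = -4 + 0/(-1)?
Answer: 5676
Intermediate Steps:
k(f) = -4 (k(f) = -4 + 0*(-1) = -4 + 0 = -4)
r = 54
W(O) = 54 + 2*O² (W(O) = (O² + O*O) + 54 = (O² + O²) + 54 = 2*O² + 54 = 54 + 2*O²)
W(k(4))*66 = (54 + 2*(-4)²)*66 = (54 + 2*16)*66 = (54 + 32)*66 = 86*66 = 5676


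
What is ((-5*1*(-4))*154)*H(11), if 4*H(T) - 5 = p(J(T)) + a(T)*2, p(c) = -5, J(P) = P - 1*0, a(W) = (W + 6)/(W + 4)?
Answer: 5236/3 ≈ 1745.3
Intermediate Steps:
a(W) = (6 + W)/(4 + W)
J(P) = P (J(P) = P + 0 = P)
H(T) = (6 + T)/(2*(4 + T)) (H(T) = 5/4 + (-5 + ((6 + T)/(4 + T))*2)/4 = 5/4 + (-5 + 2*(6 + T)/(4 + T))/4 = 5/4 + (-5/4 + (6 + T)/(2*(4 + T))) = (6 + T)/(2*(4 + T)))
((-5*1*(-4))*154)*H(11) = ((-5*1*(-4))*154)*((6 + 11)/(2*(4 + 11))) = (-5*(-4)*154)*((½)*17/15) = (20*154)*((½)*(1/15)*17) = 3080*(17/30) = 5236/3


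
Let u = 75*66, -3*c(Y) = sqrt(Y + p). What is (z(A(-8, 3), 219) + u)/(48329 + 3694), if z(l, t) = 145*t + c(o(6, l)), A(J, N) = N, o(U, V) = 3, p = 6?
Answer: 36704/52023 ≈ 0.70553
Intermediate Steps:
c(Y) = -sqrt(6 + Y)/3 (c(Y) = -sqrt(Y + 6)/3 = -sqrt(6 + Y)/3)
z(l, t) = -1 + 145*t (z(l, t) = 145*t - sqrt(6 + 3)/3 = 145*t - sqrt(9)/3 = 145*t - 1/3*3 = 145*t - 1 = -1 + 145*t)
u = 4950
(z(A(-8, 3), 219) + u)/(48329 + 3694) = ((-1 + 145*219) + 4950)/(48329 + 3694) = ((-1 + 31755) + 4950)/52023 = (31754 + 4950)*(1/52023) = 36704*(1/52023) = 36704/52023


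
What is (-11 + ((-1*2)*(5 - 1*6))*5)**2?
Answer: 1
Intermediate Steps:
(-11 + ((-1*2)*(5 - 1*6))*5)**2 = (-11 - 2*(5 - 6)*5)**2 = (-11 - 2*(-1)*5)**2 = (-11 + 2*5)**2 = (-11 + 10)**2 = (-1)**2 = 1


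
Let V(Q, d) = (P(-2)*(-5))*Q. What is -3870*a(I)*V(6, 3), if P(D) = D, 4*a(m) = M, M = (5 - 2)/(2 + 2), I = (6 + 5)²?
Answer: -87075/2 ≈ -43538.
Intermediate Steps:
I = 121 (I = 11² = 121)
M = ¾ (M = 3/4 = 3*(¼) = ¾ ≈ 0.75000)
a(m) = 3/16 (a(m) = (¼)*(¾) = 3/16)
V(Q, d) = 10*Q (V(Q, d) = (-2*(-5))*Q = 10*Q)
-3870*a(I)*V(6, 3) = -5805*10*6/8 = -5805*60/8 = -3870*45/4 = -87075/2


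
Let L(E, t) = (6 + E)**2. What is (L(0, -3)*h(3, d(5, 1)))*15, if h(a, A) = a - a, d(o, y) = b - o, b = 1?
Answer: 0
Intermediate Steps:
d(o, y) = 1 - o
h(a, A) = 0
(L(0, -3)*h(3, d(5, 1)))*15 = ((6 + 0)**2*0)*15 = (6**2*0)*15 = (36*0)*15 = 0*15 = 0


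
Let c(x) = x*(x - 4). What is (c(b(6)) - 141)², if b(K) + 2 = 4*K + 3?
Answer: 147456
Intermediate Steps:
b(K) = 1 + 4*K (b(K) = -2 + (4*K + 3) = -2 + (3 + 4*K) = 1 + 4*K)
c(x) = x*(-4 + x)
(c(b(6)) - 141)² = ((1 + 4*6)*(-4 + (1 + 4*6)) - 141)² = ((1 + 24)*(-4 + (1 + 24)) - 141)² = (25*(-4 + 25) - 141)² = (25*21 - 141)² = (525 - 141)² = 384² = 147456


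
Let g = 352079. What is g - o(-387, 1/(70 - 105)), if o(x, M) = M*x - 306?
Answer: 12333088/35 ≈ 3.5237e+5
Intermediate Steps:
o(x, M) = -306 + M*x
g - o(-387, 1/(70 - 105)) = 352079 - (-306 - 387/(70 - 105)) = 352079 - (-306 - 387/(-35)) = 352079 - (-306 - 1/35*(-387)) = 352079 - (-306 + 387/35) = 352079 - 1*(-10323/35) = 352079 + 10323/35 = 12333088/35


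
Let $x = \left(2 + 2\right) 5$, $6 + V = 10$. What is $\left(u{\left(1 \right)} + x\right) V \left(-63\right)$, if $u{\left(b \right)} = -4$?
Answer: $-4032$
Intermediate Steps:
$V = 4$ ($V = -6 + 10 = 4$)
$x = 20$ ($x = 4 \cdot 5 = 20$)
$\left(u{\left(1 \right)} + x\right) V \left(-63\right) = \left(-4 + 20\right) 4 \left(-63\right) = 16 \cdot 4 \left(-63\right) = 64 \left(-63\right) = -4032$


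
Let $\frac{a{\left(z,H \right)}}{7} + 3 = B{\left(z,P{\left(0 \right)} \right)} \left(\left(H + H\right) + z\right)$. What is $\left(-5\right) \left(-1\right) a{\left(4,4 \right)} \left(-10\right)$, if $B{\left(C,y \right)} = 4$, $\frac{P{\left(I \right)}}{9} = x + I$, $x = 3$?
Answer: $-15750$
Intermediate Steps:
$P{\left(I \right)} = 27 + 9 I$ ($P{\left(I \right)} = 9 \left(3 + I\right) = 27 + 9 I$)
$a{\left(z,H \right)} = -21 + 28 z + 56 H$ ($a{\left(z,H \right)} = -21 + 7 \cdot 4 \left(\left(H + H\right) + z\right) = -21 + 7 \cdot 4 \left(2 H + z\right) = -21 + 7 \cdot 4 \left(z + 2 H\right) = -21 + 7 \left(4 z + 8 H\right) = -21 + \left(28 z + 56 H\right) = -21 + 28 z + 56 H$)
$\left(-5\right) \left(-1\right) a{\left(4,4 \right)} \left(-10\right) = \left(-5\right) \left(-1\right) \left(-21 + 28 \cdot 4 + 56 \cdot 4\right) \left(-10\right) = 5 \left(-21 + 112 + 224\right) \left(-10\right) = 5 \cdot 315 \left(-10\right) = 1575 \left(-10\right) = -15750$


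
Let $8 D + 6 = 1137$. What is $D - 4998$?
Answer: $- \frac{38853}{8} \approx -4856.6$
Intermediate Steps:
$D = \frac{1131}{8}$ ($D = - \frac{3}{4} + \frac{1}{8} \cdot 1137 = - \frac{3}{4} + \frac{1137}{8} = \frac{1131}{8} \approx 141.38$)
$D - 4998 = \frac{1131}{8} - 4998 = - \frac{38853}{8}$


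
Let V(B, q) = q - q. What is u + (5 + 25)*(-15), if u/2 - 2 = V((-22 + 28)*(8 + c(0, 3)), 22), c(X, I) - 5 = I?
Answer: -446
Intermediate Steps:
c(X, I) = 5 + I
V(B, q) = 0
u = 4 (u = 4 + 2*0 = 4 + 0 = 4)
u + (5 + 25)*(-15) = 4 + (5 + 25)*(-15) = 4 + 30*(-15) = 4 - 450 = -446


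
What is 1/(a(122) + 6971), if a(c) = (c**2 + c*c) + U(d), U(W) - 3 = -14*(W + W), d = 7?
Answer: 1/36546 ≈ 2.7363e-5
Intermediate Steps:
U(W) = 3 - 28*W (U(W) = 3 - 14*(W + W) = 3 - 28*W)
a(c) = -193 + 2*c**2 (a(c) = (c**2 + c*c) + (3 - 28*7) = (c**2 + c**2) + (3 - 196) = 2*c**2 - 193 = -193 + 2*c**2)
1/(a(122) + 6971) = 1/((-193 + 2*122**2) + 6971) = 1/((-193 + 2*14884) + 6971) = 1/((-193 + 29768) + 6971) = 1/(29575 + 6971) = 1/36546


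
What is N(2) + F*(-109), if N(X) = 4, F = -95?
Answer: 10359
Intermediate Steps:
N(2) + F*(-109) = 4 - 95*(-109) = 4 + 10355 = 10359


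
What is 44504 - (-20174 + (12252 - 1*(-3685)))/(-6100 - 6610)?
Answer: 565641603/12710 ≈ 44504.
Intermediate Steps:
44504 - (-20174 + (12252 - 1*(-3685)))/(-6100 - 6610) = 44504 - (-20174 + (12252 + 3685))/(-12710) = 44504 - (-20174 + 15937)*(-1)/12710 = 44504 - (-4237)*(-1)/12710 = 44504 - 1*4237/12710 = 44504 - 4237/12710 = 565641603/12710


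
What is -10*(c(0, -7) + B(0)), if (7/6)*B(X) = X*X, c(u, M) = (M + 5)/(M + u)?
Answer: -20/7 ≈ -2.8571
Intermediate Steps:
c(u, M) = (5 + M)/(M + u)
B(X) = 6*X²/7 (B(X) = 6*(X*X)/7 = 6*X²/7)
-10*(c(0, -7) + B(0)) = -10*((5 - 7)/(-7 + 0) + (6/7)*0²) = -10*(-2/(-7) + (6/7)*0) = -10*(-⅐*(-2) + 0) = -10*(2/7 + 0) = -10*2/7 = -20/7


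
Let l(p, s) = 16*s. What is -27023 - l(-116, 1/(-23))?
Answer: -621513/23 ≈ -27022.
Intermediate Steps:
-27023 - l(-116, 1/(-23)) = -27023 - 16/(-23) = -27023 - 16*(-1)/23 = -27023 - 1*(-16/23) = -27023 + 16/23 = -621513/23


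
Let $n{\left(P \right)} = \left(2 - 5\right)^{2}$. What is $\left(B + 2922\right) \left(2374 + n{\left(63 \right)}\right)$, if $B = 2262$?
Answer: $12353472$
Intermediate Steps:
$n{\left(P \right)} = 9$ ($n{\left(P \right)} = \left(-3\right)^{2} = 9$)
$\left(B + 2922\right) \left(2374 + n{\left(63 \right)}\right) = \left(2262 + 2922\right) \left(2374 + 9\right) = 5184 \cdot 2383 = 12353472$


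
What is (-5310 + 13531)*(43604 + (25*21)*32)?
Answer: 496581284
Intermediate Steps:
(-5310 + 13531)*(43604 + (25*21)*32) = 8221*(43604 + 525*32) = 8221*(43604 + 16800) = 8221*60404 = 496581284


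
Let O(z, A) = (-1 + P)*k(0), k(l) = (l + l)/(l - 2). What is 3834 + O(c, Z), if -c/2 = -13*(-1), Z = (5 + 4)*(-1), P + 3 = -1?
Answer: 3834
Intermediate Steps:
P = -4 (P = -3 - 1 = -4)
Z = -9 (Z = 9*(-1) = -9)
k(l) = 2*l/(-2 + l) (k(l) = (2*l)/(-2 + l) = 2*l/(-2 + l))
c = -26 (c = -(-26)*(-1) = -2*13 = -26)
O(z, A) = 0 (O(z, A) = (-1 - 4)*(2*0/(-2 + 0)) = -10*0/(-2) = -10*0*(-1)/2 = -5*0 = 0)
3834 + O(c, Z) = 3834 + 0 = 3834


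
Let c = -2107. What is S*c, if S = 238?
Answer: -501466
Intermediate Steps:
S*c = 238*(-2107) = -501466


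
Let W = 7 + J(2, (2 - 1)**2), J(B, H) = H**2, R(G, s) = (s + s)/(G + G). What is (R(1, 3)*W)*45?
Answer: 1080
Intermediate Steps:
R(G, s) = s/G (R(G, s) = (2*s)/((2*G)) = (2*s)*(1/(2*G)) = s/G)
W = 8 (W = 7 + ((2 - 1)**2)**2 = 7 + (1**2)**2 = 7 + 1**2 = 7 + 1 = 8)
(R(1, 3)*W)*45 = ((3/1)*8)*45 = ((3*1)*8)*45 = (3*8)*45 = 24*45 = 1080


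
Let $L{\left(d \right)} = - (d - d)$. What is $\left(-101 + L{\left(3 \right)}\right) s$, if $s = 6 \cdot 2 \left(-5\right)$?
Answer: $6060$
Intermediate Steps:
$L{\left(d \right)} = 0$ ($L{\left(d \right)} = \left(-1\right) 0 = 0$)
$s = -60$ ($s = 12 \left(-5\right) = -60$)
$\left(-101 + L{\left(3 \right)}\right) s = \left(-101 + 0\right) \left(-60\right) = \left(-101\right) \left(-60\right) = 6060$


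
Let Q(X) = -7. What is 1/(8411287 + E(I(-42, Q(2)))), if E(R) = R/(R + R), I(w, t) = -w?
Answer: 2/16822575 ≈ 1.1889e-7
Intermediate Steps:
E(R) = ½ (E(R) = R/((2*R)) = R*(1/(2*R)) = ½)
1/(8411287 + E(I(-42, Q(2)))) = 1/(8411287 + ½) = 1/(16822575/2) = 2/16822575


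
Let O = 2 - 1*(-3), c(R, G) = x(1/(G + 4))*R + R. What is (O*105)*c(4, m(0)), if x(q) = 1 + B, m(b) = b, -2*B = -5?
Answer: 9450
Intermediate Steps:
B = 5/2 (B = -½*(-5) = 5/2 ≈ 2.5000)
x(q) = 7/2 (x(q) = 1 + 5/2 = 7/2)
c(R, G) = 9*R/2 (c(R, G) = 7*R/2 + R = 9*R/2)
O = 5 (O = 2 + 3 = 5)
(O*105)*c(4, m(0)) = (5*105)*((9/2)*4) = 525*18 = 9450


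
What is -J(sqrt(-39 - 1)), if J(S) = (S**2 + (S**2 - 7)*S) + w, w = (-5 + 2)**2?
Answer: 31 + 94*I*sqrt(10) ≈ 31.0 + 297.25*I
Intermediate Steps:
w = 9 (w = (-3)**2 = 9)
J(S) = 9 + S**2 + S*(-7 + S**2) (J(S) = (S**2 + (S**2 - 7)*S) + 9 = (S**2 + (-7 + S**2)*S) + 9 = (S**2 + S*(-7 + S**2)) + 9 = 9 + S**2 + S*(-7 + S**2))
-J(sqrt(-39 - 1)) = -(9 + (sqrt(-39 - 1))**2 + (sqrt(-39 - 1))**3 - 7*sqrt(-39 - 1)) = -(9 + (sqrt(-40))**2 + (sqrt(-40))**3 - 14*I*sqrt(10)) = -(9 + (2*I*sqrt(10))**2 + (2*I*sqrt(10))**3 - 14*I*sqrt(10)) = -(9 - 40 - 80*I*sqrt(10) - 14*I*sqrt(10)) = -(-31 - 94*I*sqrt(10)) = 31 + 94*I*sqrt(10)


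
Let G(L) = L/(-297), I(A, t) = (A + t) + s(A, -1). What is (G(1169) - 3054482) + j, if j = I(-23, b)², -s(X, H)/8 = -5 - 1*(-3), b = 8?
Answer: -907182026/297 ≈ -3.0545e+6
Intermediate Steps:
s(X, H) = 16 (s(X, H) = -8*(-5 - 1*(-3)) = -8*(-5 + 3) = -8*(-2) = 16)
I(A, t) = 16 + A + t (I(A, t) = (A + t) + 16 = 16 + A + t)
G(L) = -L/297 (G(L) = L*(-1/297) = -L/297)
j = 1 (j = (16 - 23 + 8)² = 1² = 1)
(G(1169) - 3054482) + j = (-1/297*1169 - 3054482) + 1 = (-1169/297 - 3054482) + 1 = -907182323/297 + 1 = -907182026/297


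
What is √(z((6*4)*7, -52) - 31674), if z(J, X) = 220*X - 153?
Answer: 7*I*√883 ≈ 208.01*I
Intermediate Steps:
z(J, X) = -153 + 220*X
√(z((6*4)*7, -52) - 31674) = √((-153 + 220*(-52)) - 31674) = √((-153 - 11440) - 31674) = √(-11593 - 31674) = √(-43267) = 7*I*√883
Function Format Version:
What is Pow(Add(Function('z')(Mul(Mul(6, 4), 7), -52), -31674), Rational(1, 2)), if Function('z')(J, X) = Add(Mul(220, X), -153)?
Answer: Mul(7, I, Pow(883, Rational(1, 2))) ≈ Mul(208.01, I)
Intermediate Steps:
Function('z')(J, X) = Add(-153, Mul(220, X))
Pow(Add(Function('z')(Mul(Mul(6, 4), 7), -52), -31674), Rational(1, 2)) = Pow(Add(Add(-153, Mul(220, -52)), -31674), Rational(1, 2)) = Pow(Add(Add(-153, -11440), -31674), Rational(1, 2)) = Pow(Add(-11593, -31674), Rational(1, 2)) = Pow(-43267, Rational(1, 2)) = Mul(7, I, Pow(883, Rational(1, 2)))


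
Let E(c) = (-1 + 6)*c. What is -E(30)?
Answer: -150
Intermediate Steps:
E(c) = 5*c
-E(30) = -5*30 = -1*150 = -150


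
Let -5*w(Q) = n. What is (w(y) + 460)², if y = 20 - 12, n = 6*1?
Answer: 5262436/25 ≈ 2.1050e+5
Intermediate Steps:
n = 6
y = 8
w(Q) = -6/5 (w(Q) = -⅕*6 = -6/5)
(w(y) + 460)² = (-6/5 + 460)² = (2294/5)² = 5262436/25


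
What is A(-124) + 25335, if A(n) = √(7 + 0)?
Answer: 25335 + √7 ≈ 25338.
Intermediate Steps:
A(n) = √7
A(-124) + 25335 = √7 + 25335 = 25335 + √7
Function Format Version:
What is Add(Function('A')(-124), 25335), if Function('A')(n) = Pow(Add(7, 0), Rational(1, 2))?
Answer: Add(25335, Pow(7, Rational(1, 2))) ≈ 25338.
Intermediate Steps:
Function('A')(n) = Pow(7, Rational(1, 2))
Add(Function('A')(-124), 25335) = Add(Pow(7, Rational(1, 2)), 25335) = Add(25335, Pow(7, Rational(1, 2)))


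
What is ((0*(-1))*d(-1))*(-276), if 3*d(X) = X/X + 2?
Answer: 0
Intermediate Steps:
d(X) = 1 (d(X) = (X/X + 2)/3 = (1 + 2)/3 = (1/3)*3 = 1)
((0*(-1))*d(-1))*(-276) = ((0*(-1))*1)*(-276) = (0*1)*(-276) = 0*(-276) = 0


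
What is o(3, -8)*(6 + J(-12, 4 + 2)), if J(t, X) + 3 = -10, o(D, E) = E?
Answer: 56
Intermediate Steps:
J(t, X) = -13 (J(t, X) = -3 - 10 = -13)
o(3, -8)*(6 + J(-12, 4 + 2)) = -8*(6 - 13) = -8*(-7) = 56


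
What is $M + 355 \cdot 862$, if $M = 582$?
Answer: $306592$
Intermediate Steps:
$M + 355 \cdot 862 = 582 + 355 \cdot 862 = 582 + 306010 = 306592$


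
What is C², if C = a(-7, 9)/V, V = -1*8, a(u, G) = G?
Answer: 81/64 ≈ 1.2656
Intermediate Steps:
V = -8
C = -9/8 (C = 9/(-8) = 9*(-⅛) = -9/8 ≈ -1.1250)
C² = (-9/8)² = 81/64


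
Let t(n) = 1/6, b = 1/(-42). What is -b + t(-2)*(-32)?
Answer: -223/42 ≈ -5.3095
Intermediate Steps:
b = -1/42 ≈ -0.023810
t(n) = ⅙
-b + t(-2)*(-32) = -1*(-1/42) + (⅙)*(-32) = 1/42 - 16/3 = -223/42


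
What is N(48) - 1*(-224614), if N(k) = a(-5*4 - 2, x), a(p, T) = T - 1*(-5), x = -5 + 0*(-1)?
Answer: 224614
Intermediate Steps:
x = -5 (x = -5 + 0 = -5)
a(p, T) = 5 + T (a(p, T) = T + 5 = 5 + T)
N(k) = 0 (N(k) = 5 - 5 = 0)
N(48) - 1*(-224614) = 0 - 1*(-224614) = 0 + 224614 = 224614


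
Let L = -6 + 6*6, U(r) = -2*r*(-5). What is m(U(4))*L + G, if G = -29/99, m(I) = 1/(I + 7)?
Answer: 1607/4653 ≈ 0.34537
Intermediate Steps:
U(r) = 10*r
m(I) = 1/(7 + I)
G = -29/99 (G = -29*1/99 = -29/99 ≈ -0.29293)
L = 30 (L = -6 + 36 = 30)
m(U(4))*L + G = 30/(7 + 10*4) - 29/99 = 30/(7 + 40) - 29/99 = 30/47 - 29/99 = 1607/4653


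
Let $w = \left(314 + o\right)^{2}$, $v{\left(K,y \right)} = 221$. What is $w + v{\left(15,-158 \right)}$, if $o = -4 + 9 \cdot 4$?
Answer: $119937$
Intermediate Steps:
$o = 32$ ($o = -4 + 36 = 32$)
$w = 119716$ ($w = \left(314 + 32\right)^{2} = 346^{2} = 119716$)
$w + v{\left(15,-158 \right)} = 119716 + 221 = 119937$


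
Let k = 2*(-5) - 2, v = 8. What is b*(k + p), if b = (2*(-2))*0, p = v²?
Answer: 0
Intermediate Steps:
k = -12 (k = -10 - 2 = -12)
p = 64 (p = 8² = 64)
b = 0 (b = -4*0 = 0)
b*(k + p) = 0*(-12 + 64) = 0*52 = 0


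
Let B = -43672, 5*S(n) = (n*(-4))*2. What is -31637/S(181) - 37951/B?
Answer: 435200523/3952316 ≈ 110.11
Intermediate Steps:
S(n) = -8*n/5 (S(n) = ((n*(-4))*2)/5 = (-4*n*2)/5 = (-8*n)/5 = -8*n/5)
-31637/S(181) - 37951/B = -31637/((-8/5*181)) - 37951/(-43672) = -31637/(-1448/5) - 37951*(-1/43672) = -31637*(-5/1448) + 37951/43672 = 158185/1448 + 37951/43672 = 435200523/3952316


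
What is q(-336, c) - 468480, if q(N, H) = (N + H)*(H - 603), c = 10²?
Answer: -349772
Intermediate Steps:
c = 100
q(N, H) = (-603 + H)*(H + N) (q(N, H) = (H + N)*(-603 + H) = (-603 + H)*(H + N))
q(-336, c) - 468480 = (100² - 603*100 - 603*(-336) + 100*(-336)) - 468480 = (10000 - 60300 + 202608 - 33600) - 468480 = 118708 - 468480 = -349772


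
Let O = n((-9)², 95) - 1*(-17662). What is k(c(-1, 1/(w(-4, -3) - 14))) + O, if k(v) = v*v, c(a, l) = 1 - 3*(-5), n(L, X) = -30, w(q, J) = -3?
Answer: 17888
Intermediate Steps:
c(a, l) = 16 (c(a, l) = 1 + 15 = 16)
k(v) = v²
O = 17632 (O = -30 - 1*(-17662) = -30 + 17662 = 17632)
k(c(-1, 1/(w(-4, -3) - 14))) + O = 16² + 17632 = 256 + 17632 = 17888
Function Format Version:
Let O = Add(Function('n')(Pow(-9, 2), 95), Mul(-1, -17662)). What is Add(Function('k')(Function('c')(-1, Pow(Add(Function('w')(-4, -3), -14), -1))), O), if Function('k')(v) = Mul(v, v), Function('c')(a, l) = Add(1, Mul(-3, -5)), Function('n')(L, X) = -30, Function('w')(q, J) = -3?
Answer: 17888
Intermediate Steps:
Function('c')(a, l) = 16 (Function('c')(a, l) = Add(1, 15) = 16)
Function('k')(v) = Pow(v, 2)
O = 17632 (O = Add(-30, Mul(-1, -17662)) = Add(-30, 17662) = 17632)
Add(Function('k')(Function('c')(-1, Pow(Add(Function('w')(-4, -3), -14), -1))), O) = Add(Pow(16, 2), 17632) = Add(256, 17632) = 17888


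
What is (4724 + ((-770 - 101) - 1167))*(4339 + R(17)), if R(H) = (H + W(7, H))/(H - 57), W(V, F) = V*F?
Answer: 58227108/5 ≈ 1.1645e+7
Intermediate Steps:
W(V, F) = F*V
R(H) = 8*H/(-57 + H) (R(H) = (H + H*7)/(H - 57) = (H + 7*H)/(-57 + H) = (8*H)/(-57 + H) = 8*H/(-57 + H))
(4724 + ((-770 - 101) - 1167))*(4339 + R(17)) = (4724 + ((-770 - 101) - 1167))*(4339 + 8*17/(-57 + 17)) = (4724 + (-871 - 1167))*(4339 + 8*17/(-40)) = (4724 - 2038)*(4339 + 8*17*(-1/40)) = 2686*(4339 - 17/5) = 2686*(21678/5) = 58227108/5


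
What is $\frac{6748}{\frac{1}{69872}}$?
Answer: $471496256$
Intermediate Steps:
$\frac{6748}{\frac{1}{69872}} = 6748 \frac{1}{\frac{1}{69872}} = 6748 \cdot 69872 = 471496256$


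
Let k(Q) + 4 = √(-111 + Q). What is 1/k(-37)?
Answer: -1/41 - I*√37/82 ≈ -0.02439 - 0.07418*I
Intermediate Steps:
k(Q) = -4 + √(-111 + Q)
1/k(-37) = 1/(-4 + √(-111 - 37)) = 1/(-4 + √(-148)) = 1/(-4 + 2*I*√37)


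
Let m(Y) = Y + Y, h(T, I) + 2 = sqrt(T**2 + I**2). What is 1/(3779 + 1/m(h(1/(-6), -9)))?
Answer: 10479203/39601044172 - 3*sqrt(2917)/39601044172 ≈ 0.00026462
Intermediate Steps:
h(T, I) = -2 + sqrt(I**2 + T**2) (h(T, I) = -2 + sqrt(T**2 + I**2) = -2 + sqrt(I**2 + T**2))
m(Y) = 2*Y
1/(3779 + 1/m(h(1/(-6), -9))) = 1/(3779 + 1/(2*(-2 + sqrt((-9)**2 + (1/(-6))**2)))) = 1/(3779 + 1/(2*(-2 + sqrt(81 + (1*(-1/6))**2)))) = 1/(3779 + 1/(2*(-2 + sqrt(81 + (-1/6)**2)))) = 1/(3779 + 1/(2*(-2 + sqrt(81 + 1/36)))) = 1/(3779 + 1/(2*(-2 + sqrt(2917/36)))) = 1/(3779 + 1/(2*(-2 + sqrt(2917)/6))) = 1/(3779 + 1/(-4 + sqrt(2917)/3))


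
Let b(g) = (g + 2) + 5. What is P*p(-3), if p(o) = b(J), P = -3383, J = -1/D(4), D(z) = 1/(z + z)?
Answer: 3383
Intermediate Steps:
D(z) = 1/(2*z)
J = -8 (J = -1/((½)/4) = -1/((½)*(¼)) = -1/⅛ = -1*8 = -8)
b(g) = 7 + g (b(g) = (2 + g) + 5 = 7 + g)
p(o) = -1 (p(o) = 7 - 8 = -1)
P*p(-3) = -3383*(-1) = 3383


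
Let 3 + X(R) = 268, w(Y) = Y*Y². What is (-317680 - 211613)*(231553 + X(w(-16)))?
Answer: -122699644674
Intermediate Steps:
w(Y) = Y³
X(R) = 265 (X(R) = -3 + 268 = 265)
(-317680 - 211613)*(231553 + X(w(-16))) = (-317680 - 211613)*(231553 + 265) = -529293*231818 = -122699644674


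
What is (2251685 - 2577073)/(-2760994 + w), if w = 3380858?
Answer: -11621/22138 ≈ -0.52493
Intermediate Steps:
(2251685 - 2577073)/(-2760994 + w) = (2251685 - 2577073)/(-2760994 + 3380858) = -325388/619864 = -325388*1/619864 = -11621/22138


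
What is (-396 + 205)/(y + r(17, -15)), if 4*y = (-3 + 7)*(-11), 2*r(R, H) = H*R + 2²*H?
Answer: 382/337 ≈ 1.1335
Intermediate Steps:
r(R, H) = 2*H + H*R/2 (r(R, H) = (H*R + 2²*H)/2 = (H*R + 4*H)/2 = (4*H + H*R)/2 = 2*H + H*R/2)
y = -11 (y = ((-3 + 7)*(-11))/4 = (4*(-11))/4 = (¼)*(-44) = -11)
(-396 + 205)/(y + r(17, -15)) = (-396 + 205)/(-11 + (½)*(-15)*(4 + 17)) = -191/(-11 + (½)*(-15)*21) = -191/(-11 - 315/2) = -191/(-337/2) = -191*(-2/337) = 382/337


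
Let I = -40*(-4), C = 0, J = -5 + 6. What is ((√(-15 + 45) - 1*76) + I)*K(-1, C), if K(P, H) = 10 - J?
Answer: 756 + 9*√30 ≈ 805.29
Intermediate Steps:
J = 1
K(P, H) = 9 (K(P, H) = 10 - 1*1 = 10 - 1 = 9)
I = 160
((√(-15 + 45) - 1*76) + I)*K(-1, C) = ((√(-15 + 45) - 1*76) + 160)*9 = ((√30 - 76) + 160)*9 = ((-76 + √30) + 160)*9 = (84 + √30)*9 = 756 + 9*√30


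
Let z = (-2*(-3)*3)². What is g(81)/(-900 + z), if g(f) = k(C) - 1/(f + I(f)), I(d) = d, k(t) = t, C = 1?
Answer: -161/93312 ≈ -0.0017254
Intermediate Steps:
z = 324 (z = (6*3)² = 18² = 324)
g(f) = 1 - 1/(2*f) (g(f) = 1 - 1/(f + f) = 1 - 1/(2*f))
g(81)/(-900 + z) = ((-½ + 81)/81)/(-900 + 324) = ((1/81)*(161/2))/(-576) = (161/162)*(-1/576) = -161/93312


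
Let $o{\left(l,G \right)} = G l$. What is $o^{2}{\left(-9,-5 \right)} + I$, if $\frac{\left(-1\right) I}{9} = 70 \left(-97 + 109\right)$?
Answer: $-5535$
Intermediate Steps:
$I = -7560$ ($I = - 9 \cdot 70 \left(-97 + 109\right) = - 9 \cdot 70 \cdot 12 = \left(-9\right) 840 = -7560$)
$o^{2}{\left(-9,-5 \right)} + I = \left(\left(-5\right) \left(-9\right)\right)^{2} - 7560 = 45^{2} - 7560 = 2025 - 7560 = -5535$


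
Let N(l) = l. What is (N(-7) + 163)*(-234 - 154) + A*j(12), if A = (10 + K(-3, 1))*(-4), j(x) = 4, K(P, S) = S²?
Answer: -60704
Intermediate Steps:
A = -44 (A = (10 + 1²)*(-4) = (10 + 1)*(-4) = 11*(-4) = -44)
(N(-7) + 163)*(-234 - 154) + A*j(12) = (-7 + 163)*(-234 - 154) - 44*4 = 156*(-388) - 176 = -60528 - 176 = -60704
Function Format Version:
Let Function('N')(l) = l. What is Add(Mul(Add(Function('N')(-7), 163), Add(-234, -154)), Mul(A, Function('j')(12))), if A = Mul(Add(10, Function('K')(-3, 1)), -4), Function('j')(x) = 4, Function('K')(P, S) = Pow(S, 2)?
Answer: -60704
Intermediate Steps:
A = -44 (A = Mul(Add(10, Pow(1, 2)), -4) = Mul(Add(10, 1), -4) = Mul(11, -4) = -44)
Add(Mul(Add(Function('N')(-7), 163), Add(-234, -154)), Mul(A, Function('j')(12))) = Add(Mul(Add(-7, 163), Add(-234, -154)), Mul(-44, 4)) = Add(Mul(156, -388), -176) = Add(-60528, -176) = -60704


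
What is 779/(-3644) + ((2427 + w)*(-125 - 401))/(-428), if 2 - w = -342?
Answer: 1327741053/389908 ≈ 3405.3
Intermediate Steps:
w = 344 (w = 2 - 1*(-342) = 2 + 342 = 344)
779/(-3644) + ((2427 + w)*(-125 - 401))/(-428) = 779/(-3644) + ((2427 + 344)*(-125 - 401))/(-428) = 779*(-1/3644) + (2771*(-526))*(-1/428) = -779/3644 - 1457546*(-1/428) = -779/3644 + 728773/214 = 1327741053/389908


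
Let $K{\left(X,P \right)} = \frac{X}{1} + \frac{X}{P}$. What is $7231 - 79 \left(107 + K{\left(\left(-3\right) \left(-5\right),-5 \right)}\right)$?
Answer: $-2170$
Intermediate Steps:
$K{\left(X,P \right)} = X + \frac{X}{P}$ ($K{\left(X,P \right)} = X 1 + \frac{X}{P} = X + \frac{X}{P}$)
$7231 - 79 \left(107 + K{\left(\left(-3\right) \left(-5\right),-5 \right)}\right) = 7231 - 79 \left(107 + \left(\left(-3\right) \left(-5\right) + \frac{\left(-3\right) \left(-5\right)}{-5}\right)\right) = 7231 - 79 \left(107 + \left(15 + 15 \left(- \frac{1}{5}\right)\right)\right) = 7231 - 79 \left(107 + \left(15 - 3\right)\right) = 7231 - 79 \left(107 + 12\right) = 7231 - 9401 = -2170$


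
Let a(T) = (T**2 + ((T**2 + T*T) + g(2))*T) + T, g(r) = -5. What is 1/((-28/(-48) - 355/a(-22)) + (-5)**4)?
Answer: 1727/1080412 ≈ 0.0015985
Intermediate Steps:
a(T) = T + T**2 + T*(-5 + 2*T**2) (a(T) = (T**2 + ((T**2 + T*T) - 5)*T) + T = (T**2 + ((T**2 + T**2) - 5)*T) + T = (T**2 + (2*T**2 - 5)*T) + T = (T**2 + (-5 + 2*T**2)*T) + T = (T**2 + T*(-5 + 2*T**2)) + T = T + T**2 + T*(-5 + 2*T**2))
1/((-28/(-48) - 355/a(-22)) + (-5)**4) = 1/((-28/(-48) - 355*(-1/(22*(-4 - 22 + 2*(-22)**2)))) + (-5)**4) = 1/((-28*(-1/48) - 355*(-1/(22*(-4 - 22 + 2*484)))) + 625) = 1/((7/12 - 355*(-1/(22*(-4 - 22 + 968)))) + 625) = 1/((7/12 - 355/((-22*942))) + 625) = 1/((7/12 - 355/(-20724)) + 625) = 1/((7/12 - 355*(-1/20724)) + 625) = 1/((7/12 + 355/20724) + 625) = 1/(1037/1727 + 625) = 1/(1080412/1727) = 1727/1080412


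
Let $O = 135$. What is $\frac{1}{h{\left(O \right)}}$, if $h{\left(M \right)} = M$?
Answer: $\frac{1}{135} \approx 0.0074074$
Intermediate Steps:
$\frac{1}{h{\left(O \right)}} = \frac{1}{135}$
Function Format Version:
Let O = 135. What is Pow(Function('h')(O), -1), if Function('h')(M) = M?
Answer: Rational(1, 135) ≈ 0.0074074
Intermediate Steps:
Pow(Function('h')(O), -1) = Pow(135, -1) = Rational(1, 135)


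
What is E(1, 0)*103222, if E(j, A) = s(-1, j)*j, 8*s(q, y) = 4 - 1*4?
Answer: 0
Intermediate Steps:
s(q, y) = 0 (s(q, y) = (4 - 1*4)/8 = (4 - 4)/8 = (⅛)*0 = 0)
E(j, A) = 0 (E(j, A) = 0*j = 0)
E(1, 0)*103222 = 0*103222 = 0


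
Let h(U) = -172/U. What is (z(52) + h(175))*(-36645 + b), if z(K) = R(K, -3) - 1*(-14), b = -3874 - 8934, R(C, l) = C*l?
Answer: 1237412966/175 ≈ 7.0709e+6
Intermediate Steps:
b = -12808
z(K) = 14 - 3*K (z(K) = K*(-3) - 1*(-14) = -3*K + 14 = 14 - 3*K)
(z(52) + h(175))*(-36645 + b) = ((14 - 3*52) - 172/175)*(-36645 - 12808) = ((14 - 156) - 172*1/175)*(-49453) = (-142 - 172/175)*(-49453) = -25022/175*(-49453) = 1237412966/175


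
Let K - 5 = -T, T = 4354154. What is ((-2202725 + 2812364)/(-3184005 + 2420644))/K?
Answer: 203213/1107929178263 ≈ 1.8342e-7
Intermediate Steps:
K = -4354149 (K = 5 - 1*4354154 = 5 - 4354154 = -4354149)
((-2202725 + 2812364)/(-3184005 + 2420644))/K = ((-2202725 + 2812364)/(-3184005 + 2420644))/(-4354149) = (609639/(-763361))*(-1/4354149) = (609639*(-1/763361))*(-1/4354149) = -609639/763361*(-1/4354149) = 203213/1107929178263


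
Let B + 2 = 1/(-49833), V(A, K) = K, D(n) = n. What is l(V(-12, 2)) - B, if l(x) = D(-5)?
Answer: -149498/49833 ≈ -3.0000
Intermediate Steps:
l(x) = -5
B = -99667/49833 (B = -2 + 1/(-49833) = -2 - 1/49833 = -99667/49833 ≈ -2.0000)
l(V(-12, 2)) - B = -5 - 1*(-99667/49833) = -5 + 99667/49833 = -149498/49833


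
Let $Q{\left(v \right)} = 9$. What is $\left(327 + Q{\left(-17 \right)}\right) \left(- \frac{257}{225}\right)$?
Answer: $- \frac{28784}{75} \approx -383.79$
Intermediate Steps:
$\left(327 + Q{\left(-17 \right)}\right) \left(- \frac{257}{225}\right) = \left(327 + 9\right) \left(- \frac{257}{225}\right) = 336 \left(\left(-257\right) \frac{1}{225}\right) = 336 \left(- \frac{257}{225}\right) = - \frac{28784}{75}$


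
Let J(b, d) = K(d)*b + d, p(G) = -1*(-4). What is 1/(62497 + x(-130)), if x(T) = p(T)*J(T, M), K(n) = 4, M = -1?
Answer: 1/60413 ≈ 1.6553e-5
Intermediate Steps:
p(G) = 4
J(b, d) = d + 4*b (J(b, d) = 4*b + d = d + 4*b)
x(T) = -4 + 16*T (x(T) = 4*(-1 + 4*T) = -4 + 16*T)
1/(62497 + x(-130)) = 1/(62497 + (-4 + 16*(-130))) = 1/(62497 + (-4 - 2080)) = 1/(62497 - 2084) = 1/60413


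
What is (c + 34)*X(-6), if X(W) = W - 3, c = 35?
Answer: -621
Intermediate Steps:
X(W) = -3 + W
(c + 34)*X(-6) = (35 + 34)*(-3 - 6) = 69*(-9) = -621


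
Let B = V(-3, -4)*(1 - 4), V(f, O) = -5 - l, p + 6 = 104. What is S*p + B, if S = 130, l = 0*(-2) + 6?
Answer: 12773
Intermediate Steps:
l = 6 (l = 0 + 6 = 6)
p = 98 (p = -6 + 104 = 98)
V(f, O) = -11 (V(f, O) = -5 - 1*6 = -5 - 6 = -11)
B = 33 (B = -11*(1 - 4) = -11*(-3) = 33)
S*p + B = 130*98 + 33 = 12740 + 33 = 12773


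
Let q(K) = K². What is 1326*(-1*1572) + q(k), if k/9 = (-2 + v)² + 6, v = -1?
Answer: -2066247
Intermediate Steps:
k = 135 (k = 9*((-2 - 1)² + 6) = 9*((-3)² + 6) = 9*(9 + 6) = 9*15 = 135)
1326*(-1*1572) + q(k) = 1326*(-1*1572) + 135² = 1326*(-1572) + 18225 = -2084472 + 18225 = -2066247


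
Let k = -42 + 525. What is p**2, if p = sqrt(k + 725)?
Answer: 1208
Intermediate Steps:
k = 483
p = 2*sqrt(302) (p = sqrt(483 + 725) = sqrt(1208) = 2*sqrt(302) ≈ 34.756)
p**2 = (2*sqrt(302))**2 = 1208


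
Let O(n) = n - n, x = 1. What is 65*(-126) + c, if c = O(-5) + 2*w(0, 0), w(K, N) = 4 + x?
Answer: -8180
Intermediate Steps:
w(K, N) = 5 (w(K, N) = 4 + 1 = 5)
O(n) = 0
c = 10 (c = 0 + 2*5 = 0 + 10 = 10)
65*(-126) + c = 65*(-126) + 10 = -8190 + 10 = -8180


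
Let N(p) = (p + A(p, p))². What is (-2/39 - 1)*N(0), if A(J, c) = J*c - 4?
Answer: -656/39 ≈ -16.821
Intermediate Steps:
A(J, c) = -4 + J*c
N(p) = (-4 + p + p²)² (N(p) = (p + (-4 + p*p))² = (p + (-4 + p²))² = (-4 + p + p²)²)
(-2/39 - 1)*N(0) = (-2/39 - 1)*(-4 + 0 + 0²)² = (-2*1/39 - 1)*(-4 + 0 + 0)² = (-2/39 - 1)*(-4)² = -41/39*16 = -656/39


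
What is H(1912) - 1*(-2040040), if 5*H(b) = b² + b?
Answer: 13857856/5 ≈ 2.7716e+6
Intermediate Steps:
H(b) = b/5 + b²/5 (H(b) = (b² + b)/5 = (b + b²)/5 = b/5 + b²/5)
H(1912) - 1*(-2040040) = (⅕)*1912*(1 + 1912) - 1*(-2040040) = (⅕)*1912*1913 + 2040040 = 3657656/5 + 2040040 = 13857856/5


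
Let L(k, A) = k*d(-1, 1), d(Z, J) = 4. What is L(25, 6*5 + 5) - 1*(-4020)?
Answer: 4120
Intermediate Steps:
L(k, A) = 4*k (L(k, A) = k*4 = 4*k)
L(25, 6*5 + 5) - 1*(-4020) = 4*25 - 1*(-4020) = 100 + 4020 = 4120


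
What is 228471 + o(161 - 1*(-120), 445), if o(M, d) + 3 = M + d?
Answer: 229194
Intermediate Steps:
o(M, d) = -3 + M + d (o(M, d) = -3 + (M + d) = -3 + M + d)
228471 + o(161 - 1*(-120), 445) = 228471 + (-3 + (161 - 1*(-120)) + 445) = 228471 + (-3 + (161 + 120) + 445) = 228471 + (-3 + 281 + 445) = 228471 + 723 = 229194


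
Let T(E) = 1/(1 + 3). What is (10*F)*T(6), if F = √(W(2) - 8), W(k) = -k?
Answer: 5*I*√10/2 ≈ 7.9057*I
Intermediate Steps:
F = I*√10 (F = √(-1*2 - 8) = √(-2 - 8) = √(-10) = I*√10 ≈ 3.1623*I)
T(E) = ¼ (T(E) = 1/4 = ¼)
(10*F)*T(6) = (10*(I*√10))*(¼) = (10*I*√10)*(¼) = 5*I*√10/2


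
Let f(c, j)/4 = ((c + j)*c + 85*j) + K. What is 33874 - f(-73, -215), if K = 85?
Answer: 22538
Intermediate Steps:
f(c, j) = 340 + 340*j + 4*c*(c + j) (f(c, j) = 4*(((c + j)*c + 85*j) + 85) = 4*((c*(c + j) + 85*j) + 85) = 4*((85*j + c*(c + j)) + 85) = 4*(85 + 85*j + c*(c + j)) = 340 + 340*j + 4*c*(c + j))
33874 - f(-73, -215) = 33874 - (340 + 4*(-73)² + 340*(-215) + 4*(-73)*(-215)) = 33874 - (340 + 4*5329 - 73100 + 62780) = 33874 - (340 + 21316 - 73100 + 62780) = 33874 - 1*11336 = 33874 - 11336 = 22538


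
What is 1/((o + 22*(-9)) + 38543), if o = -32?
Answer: 1/38313 ≈ 2.6101e-5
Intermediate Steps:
1/((o + 22*(-9)) + 38543) = 1/((-32 + 22*(-9)) + 38543) = 1/((-32 - 198) + 38543) = 1/(-230 + 38543) = 1/38313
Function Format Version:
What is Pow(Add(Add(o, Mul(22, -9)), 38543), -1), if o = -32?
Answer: Rational(1, 38313) ≈ 2.6101e-5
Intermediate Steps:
Pow(Add(Add(o, Mul(22, -9)), 38543), -1) = Pow(Add(Add(-32, Mul(22, -9)), 38543), -1) = Pow(Add(Add(-32, -198), 38543), -1) = Pow(Add(-230, 38543), -1) = Pow(38313, -1) = Rational(1, 38313)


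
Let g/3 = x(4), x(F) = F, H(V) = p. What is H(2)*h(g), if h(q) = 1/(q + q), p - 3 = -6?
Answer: -⅛ ≈ -0.12500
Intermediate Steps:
p = -3 (p = 3 - 6 = -3)
H(V) = -3
g = 12 (g = 3*4 = 12)
h(q) = 1/(2*q)
H(2)*h(g) = -3/(2*12) = -3*1/24 = -⅛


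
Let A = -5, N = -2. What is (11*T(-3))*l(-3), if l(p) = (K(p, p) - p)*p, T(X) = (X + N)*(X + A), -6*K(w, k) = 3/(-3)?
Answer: -4180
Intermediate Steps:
K(w, k) = 1/6 (K(w, k) = -1/(2*(-3)) = -(-1)/(2*3) = -1/6*(-1) = 1/6)
T(X) = (-5 + X)*(-2 + X) (T(X) = (X - 2)*(X - 5) = (-2 + X)*(-5 + X) = (-5 + X)*(-2 + X))
l(p) = p*(1/6 - p) (l(p) = (1/6 - p)*p = p*(1/6 - p))
(11*T(-3))*l(-3) = (11*(10 + (-3)**2 - 7*(-3)))*(-3*(1/6 - 1*(-3))) = (11*(10 + 9 + 21))*(-3*(1/6 + 3)) = (11*40)*(-3*19/6) = 440*(-19/2) = -4180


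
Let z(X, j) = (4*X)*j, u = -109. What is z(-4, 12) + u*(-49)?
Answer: 5149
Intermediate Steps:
z(X, j) = 4*X*j
z(-4, 12) + u*(-49) = 4*(-4)*12 - 109*(-49) = -192 + 5341 = 5149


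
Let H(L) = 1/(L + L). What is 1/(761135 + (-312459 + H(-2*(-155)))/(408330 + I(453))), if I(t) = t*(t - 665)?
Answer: 193622280/147372500363221 ≈ 1.3138e-6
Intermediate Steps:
I(t) = t*(-665 + t)
H(L) = 1/(2*L)
1/(761135 + (-312459 + H(-2*(-155)))/(408330 + I(453))) = 1/(761135 + (-312459 + 1/(2*((-2*(-155)))))/(408330 + 453*(-665 + 453))) = 1/(761135 + (-312459 + (1/2)/310)/(408330 + 453*(-212))) = 1/(761135 + (-312459 + (1/2)*(1/310))/(408330 - 96036)) = 1/(761135 + (-312459 + 1/620)/312294) = 1/(761135 - 193724579/620*1/312294) = 1/(761135 - 193724579/193622280) = 1/(147372500363221/193622280) = 193622280/147372500363221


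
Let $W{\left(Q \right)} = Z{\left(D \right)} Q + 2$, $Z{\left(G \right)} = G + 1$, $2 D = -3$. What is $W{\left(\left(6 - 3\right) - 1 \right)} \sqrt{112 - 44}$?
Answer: $2 \sqrt{17} \approx 8.2462$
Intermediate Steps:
$D = - \frac{3}{2}$ ($D = \frac{1}{2} \left(-3\right) = - \frac{3}{2} \approx -1.5$)
$Z{\left(G \right)} = 1 + G$
$W{\left(Q \right)} = 2 - \frac{Q}{2}$ ($W{\left(Q \right)} = \left(1 - \frac{3}{2}\right) Q + 2 = - \frac{Q}{2} + 2 = 2 - \frac{Q}{2}$)
$W{\left(\left(6 - 3\right) - 1 \right)} \sqrt{112 - 44} = \left(2 - \frac{\left(6 - 3\right) - 1}{2}\right) \sqrt{112 - 44} = \left(2 - \frac{3 - 1}{2}\right) \sqrt{68} = \left(2 - 1\right) 2 \sqrt{17} = 1 \cdot 2 \sqrt{17} = 2 \sqrt{17}$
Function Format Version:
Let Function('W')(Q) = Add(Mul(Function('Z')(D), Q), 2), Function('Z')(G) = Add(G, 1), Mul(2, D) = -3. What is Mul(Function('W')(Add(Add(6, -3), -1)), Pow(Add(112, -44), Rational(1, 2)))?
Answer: Mul(2, Pow(17, Rational(1, 2))) ≈ 8.2462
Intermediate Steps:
D = Rational(-3, 2) (D = Mul(Rational(1, 2), -3) = Rational(-3, 2) ≈ -1.5000)
Function('Z')(G) = Add(1, G)
Function('W')(Q) = Add(2, Mul(Rational(-1, 2), Q)) (Function('W')(Q) = Add(Mul(Add(1, Rational(-3, 2)), Q), 2) = Add(Mul(Rational(-1, 2), Q), 2) = Add(2, Mul(Rational(-1, 2), Q)))
Mul(Function('W')(Add(Add(6, -3), -1)), Pow(Add(112, -44), Rational(1, 2))) = Mul(Add(2, Mul(Rational(-1, 2), Add(Add(6, -3), -1))), Pow(Add(112, -44), Rational(1, 2))) = Mul(Add(2, Mul(Rational(-1, 2), Add(3, -1))), Pow(68, Rational(1, 2))) = Mul(Add(2, Mul(Rational(-1, 2), 2)), Mul(2, Pow(17, Rational(1, 2)))) = Mul(Add(2, -1), Mul(2, Pow(17, Rational(1, 2)))) = Mul(1, Mul(2, Pow(17, Rational(1, 2)))) = Mul(2, Pow(17, Rational(1, 2)))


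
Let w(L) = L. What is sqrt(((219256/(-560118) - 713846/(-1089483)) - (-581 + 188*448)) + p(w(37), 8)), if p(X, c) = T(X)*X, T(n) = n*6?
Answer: I*sqrt(86694549878644340251650551)/33902168833 ≈ 274.64*I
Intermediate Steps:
T(n) = 6*n
p(X, c) = 6*X**2 (p(X, c) = (6*X)*X = 6*X**2)
sqrt(((219256/(-560118) - 713846/(-1089483)) - (-581 + 188*448)) + p(w(37), 8)) = sqrt(((219256/(-560118) - 713846/(-1089483)) - (-581 + 188*448)) + 6*37**2) = sqrt(((219256*(-1/560118) - 713846*(-1/1089483)) - (-581 + 84224)) + 6*1369) = sqrt(((-109628/280059 + 713846/1089483) - 1*83643) + 8214) = sqrt((8942350510/33902168833 - 83643) + 8214) = sqrt(-2835670165348109/33902168833 + 8214) = sqrt(-2557197750553847/33902168833) = I*sqrt(86694549878644340251650551)/33902168833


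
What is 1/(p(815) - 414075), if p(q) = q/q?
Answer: -1/414074 ≈ -2.4150e-6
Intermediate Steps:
p(q) = 1
1/(p(815) - 414075) = 1/(1 - 414075) = 1/(-414074) = -1/414074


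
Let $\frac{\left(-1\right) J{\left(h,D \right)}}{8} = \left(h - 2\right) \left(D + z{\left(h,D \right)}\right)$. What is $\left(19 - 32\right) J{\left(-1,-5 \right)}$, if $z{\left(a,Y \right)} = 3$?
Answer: $624$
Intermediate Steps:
$J{\left(h,D \right)} = - 8 \left(-2 + h\right) \left(3 + D\right)$ ($J{\left(h,D \right)} = - 8 \left(h - 2\right) \left(D + 3\right) = - 8 \left(h - 2\right) \left(3 + D\right) = - 8 \left(-2 + h\right) \left(3 + D\right)$)
$\left(19 - 32\right) J{\left(-1,-5 \right)} = \left(19 - 32\right) \left(48 - -24 + 16 \left(-5\right) - \left(-40\right) \left(-1\right)\right) = - 13 \left(48 + 24 - 80 - 40\right) = \left(-13\right) \left(-48\right) = 624$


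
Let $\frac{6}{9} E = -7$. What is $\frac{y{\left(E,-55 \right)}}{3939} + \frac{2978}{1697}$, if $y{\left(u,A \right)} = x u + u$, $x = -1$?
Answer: $\frac{2978}{1697} \approx 1.7549$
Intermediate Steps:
$E = - \frac{21}{2}$ ($E = \frac{3}{2} \left(-7\right) = - \frac{21}{2} \approx -10.5$)
$y{\left(u,A \right)} = 0$ ($y{\left(u,A \right)} = - u + u = 0$)
$\frac{y{\left(E,-55 \right)}}{3939} + \frac{2978}{1697} = \frac{0}{3939} + \frac{2978}{1697} = 0 \cdot \frac{1}{3939} + 2978 \cdot \frac{1}{1697} = 0 + \frac{2978}{1697} = \frac{2978}{1697}$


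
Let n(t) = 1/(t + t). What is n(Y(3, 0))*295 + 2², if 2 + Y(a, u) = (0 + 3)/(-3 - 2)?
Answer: -1371/26 ≈ -52.731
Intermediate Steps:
Y(a, u) = -13/5 (Y(a, u) = -2 + (0 + 3)/(-3 - 2) = -2 + 3/(-5) = -2 + 3*(-⅕) = -2 - ⅗ = -13/5)
n(t) = 1/(2*t)
n(Y(3, 0))*295 + 2² = (1/(2*(-13/5)))*295 + 2² = ((½)*(-5/13))*295 + 4 = -5/26*295 + 4 = -1475/26 + 4 = -1371/26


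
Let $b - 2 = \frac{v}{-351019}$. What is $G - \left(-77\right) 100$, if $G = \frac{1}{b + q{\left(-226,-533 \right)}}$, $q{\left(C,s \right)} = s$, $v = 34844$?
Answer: $\frac{1435479333081}{186425933} \approx 7700.0$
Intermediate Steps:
$b = \frac{667194}{351019}$ ($b = 2 + \frac{34844}{-351019} = 2 + 34844 \left(- \frac{1}{351019}\right) = 2 - \frac{34844}{351019} = \frac{667194}{351019} \approx 1.9007$)
$G = - \frac{351019}{186425933}$ ($G = \frac{1}{\frac{667194}{351019} - 533} = \frac{1}{- \frac{186425933}{351019}} = - \frac{351019}{186425933} \approx -0.0018829$)
$G - \left(-77\right) 100 = - \frac{351019}{186425933} - \left(-77\right) 100 = - \frac{351019}{186425933} - -7700 = - \frac{351019}{186425933} + 7700 = \frac{1435479333081}{186425933}$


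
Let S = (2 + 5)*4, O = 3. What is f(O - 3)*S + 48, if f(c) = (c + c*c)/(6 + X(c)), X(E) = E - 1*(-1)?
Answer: 48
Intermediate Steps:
X(E) = 1 + E (X(E) = E + 1 = 1 + E)
f(c) = (c + c²)/(7 + c) (f(c) = (c + c*c)/(6 + (1 + c)) = (c + c²)/(7 + c))
S = 28 (S = 7*4 = 28)
f(O - 3)*S + 48 = ((3 - 3)*(1 + (3 - 3))/(7 + (3 - 3)))*28 + 48 = (0*(1 + 0)/(7 + 0))*28 + 48 = (0*1/7)*28 + 48 = (0*(⅐)*1)*28 + 48 = 0*28 + 48 = 0 + 48 = 48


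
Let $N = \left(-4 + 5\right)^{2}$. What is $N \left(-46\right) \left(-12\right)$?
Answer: $552$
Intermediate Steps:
$N = 1$ ($N = 1^{2} = 1$)
$N \left(-46\right) \left(-12\right) = 1 \left(-46\right) \left(-12\right) = \left(-46\right) \left(-12\right) = 552$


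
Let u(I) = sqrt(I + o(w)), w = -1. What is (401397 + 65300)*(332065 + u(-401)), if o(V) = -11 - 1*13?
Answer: 154973739305 + 2333485*I*sqrt(17) ≈ 1.5497e+11 + 9.6212e+6*I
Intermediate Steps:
o(V) = -24 (o(V) = -11 - 13 = -24)
u(I) = sqrt(-24 + I) (u(I) = sqrt(I - 24) = sqrt(-24 + I))
(401397 + 65300)*(332065 + u(-401)) = (401397 + 65300)*(332065 + sqrt(-24 - 401)) = 466697*(332065 + sqrt(-425)) = 466697*(332065 + 5*I*sqrt(17)) = 154973739305 + 2333485*I*sqrt(17)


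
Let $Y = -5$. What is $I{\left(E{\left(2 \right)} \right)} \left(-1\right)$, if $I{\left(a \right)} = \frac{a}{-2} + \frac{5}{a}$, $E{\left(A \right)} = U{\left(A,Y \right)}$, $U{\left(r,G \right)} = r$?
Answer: $- \frac{3}{2} \approx -1.5$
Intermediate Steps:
$E{\left(A \right)} = A$
$I{\left(a \right)} = \frac{5}{a} - \frac{a}{2}$ ($I{\left(a \right)} = a \left(- \frac{1}{2}\right) + \frac{5}{a} = - \frac{a}{2} + \frac{5}{a} = \frac{5}{a} - \frac{a}{2}$)
$I{\left(E{\left(2 \right)} \right)} \left(-1\right) = \left(\frac{5}{2} - 1\right) \left(-1\right) = \frac{3}{2} \left(-1\right) = - \frac{3}{2}$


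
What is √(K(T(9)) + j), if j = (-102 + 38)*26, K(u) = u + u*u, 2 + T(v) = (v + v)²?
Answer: √102342 ≈ 319.91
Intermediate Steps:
T(v) = -2 + 4*v² (T(v) = -2 + (v + v)² = -2 + (2*v)² = -2 + 4*v²)
K(u) = u + u²
j = -1664 (j = -64*26 = -1664)
√(K(T(9)) + j) = √((-2 + 4*9²)*(1 + (-2 + 4*9²)) - 1664) = √((-2 + 4*81)*(1 + (-2 + 4*81)) - 1664) = √((-2 + 324)*(1 + (-2 + 324)) - 1664) = √(322*(1 + 322) - 1664) = √(322*323 - 1664) = √(104006 - 1664) = √102342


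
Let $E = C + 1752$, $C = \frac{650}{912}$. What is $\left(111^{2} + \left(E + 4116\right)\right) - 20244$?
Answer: $- \frac{936755}{456} \approx -2054.3$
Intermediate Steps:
$C = \frac{325}{456}$ ($C = 650 \cdot \frac{1}{912} = \frac{325}{456} \approx 0.71272$)
$E = \frac{799237}{456}$ ($E = \frac{325}{456} + 1752 = \frac{799237}{456} \approx 1752.7$)
$\left(111^{2} + \left(E + 4116\right)\right) - 20244 = \left(111^{2} + \left(\frac{799237}{456} + 4116\right)\right) - 20244 = \left(12321 + \frac{2676133}{456}\right) - 20244 = \frac{8294509}{456} - 20244 = - \frac{936755}{456}$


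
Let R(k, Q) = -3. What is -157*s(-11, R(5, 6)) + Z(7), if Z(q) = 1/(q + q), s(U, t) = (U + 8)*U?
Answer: -72533/14 ≈ -5180.9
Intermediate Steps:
s(U, t) = U*(8 + U) (s(U, t) = (8 + U)*U = U*(8 + U))
Z(q) = 1/(2*q)
-157*s(-11, R(5, 6)) + Z(7) = -(-1727)*(8 - 11) + (½)/7 = -(-1727)*(-3) + (½)*(⅐) = -157*33 + 1/14 = -5181 + 1/14 = -72533/14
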